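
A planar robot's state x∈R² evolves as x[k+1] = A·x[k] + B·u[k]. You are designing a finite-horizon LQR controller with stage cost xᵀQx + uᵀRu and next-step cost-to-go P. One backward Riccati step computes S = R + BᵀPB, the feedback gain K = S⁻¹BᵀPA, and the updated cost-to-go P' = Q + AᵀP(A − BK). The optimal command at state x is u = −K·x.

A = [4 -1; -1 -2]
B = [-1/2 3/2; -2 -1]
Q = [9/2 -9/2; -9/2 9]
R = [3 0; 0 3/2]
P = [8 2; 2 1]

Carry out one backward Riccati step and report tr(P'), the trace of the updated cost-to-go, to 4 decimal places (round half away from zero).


25.6395

BᵀP = [-8.0000 -3.0000; 10.0000 2.0000]
S = R + BᵀPB = [3 0; 0 3/2] + [10.0000 -9.0000; -9.0000 13.0000] = [13.0000 -9.0000; -9.0000 14.5000]
BᵀPA = [-29.0000 14.0000; 38.0000 -14.0000]
K = S⁻¹·BᵀPA = [-0.7302 0.7163; 2.1674 -0.5209]
A−BK = [0.3837 0.1395; -0.2930 -1.0884]
AᵀP(A−BK) = [9.4605 -3.4326; -3.4326 2.6791]
P' = Q + AᵀP(A−BK) = [13.9605 -7.9326; -7.9326 11.6791]
tr(P') = 25.6395


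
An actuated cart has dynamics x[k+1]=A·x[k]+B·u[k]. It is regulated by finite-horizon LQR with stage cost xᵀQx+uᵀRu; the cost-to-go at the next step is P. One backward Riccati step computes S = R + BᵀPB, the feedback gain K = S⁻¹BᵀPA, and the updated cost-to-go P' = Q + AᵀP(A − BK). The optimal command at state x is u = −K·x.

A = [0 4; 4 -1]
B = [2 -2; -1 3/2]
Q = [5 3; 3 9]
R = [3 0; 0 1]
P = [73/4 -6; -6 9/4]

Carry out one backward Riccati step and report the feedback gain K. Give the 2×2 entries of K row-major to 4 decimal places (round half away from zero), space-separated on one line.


BᵀP = [42.5000 -14.2500; -45.5000 15.3750]
S = R + BᵀPB = [3 0; 0 1] + [99.2500 -106.3750; -106.3750 114.0625] = [102.2500 -106.3750; -106.3750 115.0625]
BᵀPA = [-57.0000 184.2500; 61.5000 -197.3750]
K = S⁻¹·BᵀPA = [-0.0367 0.4549; 0.5006 -1.2948]
A−BK = [1.0745 0.5006; 3.2125 1.3971]
AᵀP(A−BK) = [3.1235 0.5606; 0.5606 2.8699]
P' = Q + AᵀP(A−BK) = [8.1235 3.5606; 3.5606 11.8699]
tr(P') = 19.9933

-0.0367 0.4549 0.5006 -1.2948


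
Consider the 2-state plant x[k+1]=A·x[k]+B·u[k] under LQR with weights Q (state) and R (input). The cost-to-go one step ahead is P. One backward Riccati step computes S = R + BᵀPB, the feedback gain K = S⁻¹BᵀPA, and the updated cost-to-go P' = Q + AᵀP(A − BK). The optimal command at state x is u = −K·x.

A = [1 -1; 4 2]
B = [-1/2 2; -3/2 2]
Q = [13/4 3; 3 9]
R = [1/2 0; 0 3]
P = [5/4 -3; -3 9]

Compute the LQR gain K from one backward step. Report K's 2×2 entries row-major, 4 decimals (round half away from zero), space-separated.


-2.3721 -1.6465 0.2977 0.0372

BᵀP = [3.8750 -12.0000; -3.5000 12.0000]
S = R + BᵀPB = [1/2 0; 0 3] + [16.0625 -16.2500; -16.2500 17.0000] = [16.5625 -16.2500; -16.2500 20.0000]
BᵀPA = [-44.1250 -27.8750; 44.5000 27.5000]
K = S⁻¹·BᵀPA = [-2.3721 -1.6465; 0.2977 0.0372]
A−BK = [-0.7814 -1.8977; -0.1535 -0.5442]
AᵀP(A−BK) = [3.3349 2.4419; 2.4419 2.3302]
P' = Q + AᵀP(A−BK) = [6.5849 5.4419; 5.4419 11.3302]
tr(P') = 17.9151


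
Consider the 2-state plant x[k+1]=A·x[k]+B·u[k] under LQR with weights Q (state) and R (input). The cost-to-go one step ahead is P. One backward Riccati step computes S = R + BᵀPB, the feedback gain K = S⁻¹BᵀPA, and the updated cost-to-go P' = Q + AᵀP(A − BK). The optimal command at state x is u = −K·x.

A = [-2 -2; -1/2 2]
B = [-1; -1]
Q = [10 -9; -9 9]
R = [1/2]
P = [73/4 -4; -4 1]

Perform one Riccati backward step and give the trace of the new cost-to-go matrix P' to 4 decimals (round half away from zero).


29.9096

BᵀP = [-14.2500 3.0000]
S = R + BᵀPB = [1/2] + [11.2500] = [11.7500]
BᵀPA = [27.0000 34.5000]
K = S⁻¹·BᵀPA = [2.2979 2.9362]
A−BK = [0.2979 0.9362; 1.7979 4.9362]
AᵀP(A−BK) = [3.2074 4.7234; 4.7234 7.7021]
P' = Q + AᵀP(A−BK) = [13.2074 -4.2766; -4.2766 16.7021]
tr(P') = 29.9096


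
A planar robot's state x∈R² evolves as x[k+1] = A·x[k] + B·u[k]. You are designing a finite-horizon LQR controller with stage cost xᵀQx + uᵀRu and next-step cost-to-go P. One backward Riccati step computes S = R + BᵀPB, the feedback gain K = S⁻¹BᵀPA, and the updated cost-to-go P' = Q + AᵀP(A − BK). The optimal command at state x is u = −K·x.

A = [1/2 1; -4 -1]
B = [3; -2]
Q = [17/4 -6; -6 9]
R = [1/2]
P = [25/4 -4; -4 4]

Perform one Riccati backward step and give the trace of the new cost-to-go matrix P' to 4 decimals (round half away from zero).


22.7565

BᵀP = [26.7500 -20.0000]
S = R + BᵀPB = [1/2] + [120.2500] = [120.7500]
BᵀPA = [93.3750 46.7500]
K = S⁻¹·BᵀPA = [0.7733 0.3872]
A−BK = [-1.8199 -0.1615; -2.4534 -0.2257]
AᵀP(A−BK) = [9.3564 0.9736; 0.9736 0.1501]
P' = Q + AᵀP(A−BK) = [13.6064 -5.0264; -5.0264 9.1501]
tr(P') = 22.7565


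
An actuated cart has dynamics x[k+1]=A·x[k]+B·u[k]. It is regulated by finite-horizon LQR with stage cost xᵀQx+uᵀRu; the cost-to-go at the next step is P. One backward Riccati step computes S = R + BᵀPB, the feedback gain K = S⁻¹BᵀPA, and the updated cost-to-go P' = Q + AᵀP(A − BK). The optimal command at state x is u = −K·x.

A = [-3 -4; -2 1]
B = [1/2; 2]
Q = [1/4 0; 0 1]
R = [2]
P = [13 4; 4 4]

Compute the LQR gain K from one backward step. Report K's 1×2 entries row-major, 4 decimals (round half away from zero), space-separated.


BᵀP = [14.5000 10.0000]
S = R + BᵀPB = [2] + [27.2500] = [29.2500]
BᵀPA = [-63.5000 -48.0000]
K = S⁻¹·BᵀPA = [-2.1709 -1.6410]
A−BK = [-1.9145 -3.1795; 2.3419 4.2821]
AᵀP(A−BK) = [43.1453 63.7949; 63.7949 101.2308]
P' = Q + AᵀP(A−BK) = [43.3953 63.7949; 63.7949 102.2308]
tr(P') = 145.6261

-2.1709 -1.6410


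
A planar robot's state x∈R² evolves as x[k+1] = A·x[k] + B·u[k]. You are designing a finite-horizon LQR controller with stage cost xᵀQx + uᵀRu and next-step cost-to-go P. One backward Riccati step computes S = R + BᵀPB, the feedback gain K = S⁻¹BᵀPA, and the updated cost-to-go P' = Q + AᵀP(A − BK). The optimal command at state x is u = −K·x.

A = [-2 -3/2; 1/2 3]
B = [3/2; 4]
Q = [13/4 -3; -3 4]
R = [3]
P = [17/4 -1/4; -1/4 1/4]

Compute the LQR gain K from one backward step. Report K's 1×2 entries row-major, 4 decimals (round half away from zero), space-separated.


BᵀP = [5.3750 0.6250]
S = R + BᵀPB = [3] + [10.5625] = [13.5625]
BᵀPA = [-10.4375 -6.1875]
K = S⁻¹·BᵀPA = [-0.7696 -0.4562]
A−BK = [-0.8456 -0.8157; 3.5783 4.8249]
AᵀP(A−BK) = [9.5300 10.0507; 10.0507 11.2396]
P' = Q + AᵀP(A−BK) = [12.7800 7.0507; 7.0507 15.2396]
tr(P') = 28.0196

-0.7696 -0.4562


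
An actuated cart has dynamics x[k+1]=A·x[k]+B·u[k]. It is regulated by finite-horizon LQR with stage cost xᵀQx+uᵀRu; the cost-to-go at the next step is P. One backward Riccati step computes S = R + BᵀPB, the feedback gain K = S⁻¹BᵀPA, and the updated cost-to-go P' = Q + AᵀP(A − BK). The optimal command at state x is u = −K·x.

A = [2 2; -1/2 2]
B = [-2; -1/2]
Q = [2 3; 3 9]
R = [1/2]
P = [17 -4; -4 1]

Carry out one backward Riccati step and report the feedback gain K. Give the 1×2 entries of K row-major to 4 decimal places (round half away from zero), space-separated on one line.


BᵀP = [-32.0000 7.5000]
S = R + BᵀPB = [1/2] + [60.2500] = [60.7500]
BᵀPA = [-67.7500 -49.0000]
K = S⁻¹·BᵀPA = [-1.1152 -0.8066]
A−BK = [-0.2305 0.3868; -1.0576 1.5967]
AᵀP(A−BK) = [0.6934 0.3539; 0.3539 0.4774]
P' = Q + AᵀP(A−BK) = [2.6934 3.3539; 3.3539 9.4774]
tr(P') = 12.1708

-1.1152 -0.8066


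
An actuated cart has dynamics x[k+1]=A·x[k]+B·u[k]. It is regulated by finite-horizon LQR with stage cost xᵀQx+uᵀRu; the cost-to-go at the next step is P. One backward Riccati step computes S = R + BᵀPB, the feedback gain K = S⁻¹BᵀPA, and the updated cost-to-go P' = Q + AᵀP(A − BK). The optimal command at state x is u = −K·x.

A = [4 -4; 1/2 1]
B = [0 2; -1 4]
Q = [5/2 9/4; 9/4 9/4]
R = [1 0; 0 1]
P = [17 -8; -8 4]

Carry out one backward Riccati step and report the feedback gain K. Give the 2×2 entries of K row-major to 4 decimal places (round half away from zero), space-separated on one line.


6.0000 -7.2000 1.6000 -1.6000

BᵀP = [8.0000 -4.0000; 2.0000 0.0000]
S = R + BᵀPB = [1 0; 0 1] + [4.0000 0.0000; 0.0000 4.0000] = [5.0000 0.0000; 0.0000 5.0000]
BᵀPA = [30.0000 -36.0000; 8.0000 -8.0000]
K = S⁻¹·BᵀPA = [6.0000 -7.2000; 1.6000 -1.6000]
A−BK = [0.8000 -0.8000; 0.1000 0.2000]
AᵀP(A−BK) = [48.2000 -57.2000; -57.2000 68.0000]
P' = Q + AᵀP(A−BK) = [50.7000 -54.9500; -54.9500 70.2500]
tr(P') = 120.9500


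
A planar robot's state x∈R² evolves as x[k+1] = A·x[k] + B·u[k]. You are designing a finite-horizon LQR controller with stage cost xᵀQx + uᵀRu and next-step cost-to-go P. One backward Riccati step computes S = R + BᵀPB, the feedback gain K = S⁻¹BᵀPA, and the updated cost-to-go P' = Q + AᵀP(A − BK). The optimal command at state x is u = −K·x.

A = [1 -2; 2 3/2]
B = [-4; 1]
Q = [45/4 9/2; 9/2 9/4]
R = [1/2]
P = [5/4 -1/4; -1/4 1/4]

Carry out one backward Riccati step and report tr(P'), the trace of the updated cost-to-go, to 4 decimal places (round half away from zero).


14.7486

BᵀP = [-5.2500 1.2500]
S = R + BᵀPB = [1/2] + [22.2500] = [22.7500]
BᵀPA = [-2.7500 12.3750]
K = S⁻¹·BᵀPA = [-0.1209 0.5440]
A−BK = [0.5165 0.1758; 2.1209 0.9560]
AᵀP(A−BK) = [0.9176 0.3709; 0.3709 0.3310]
P' = Q + AᵀP(A−BK) = [12.1676 4.8709; 4.8709 2.5810]
tr(P') = 14.7486


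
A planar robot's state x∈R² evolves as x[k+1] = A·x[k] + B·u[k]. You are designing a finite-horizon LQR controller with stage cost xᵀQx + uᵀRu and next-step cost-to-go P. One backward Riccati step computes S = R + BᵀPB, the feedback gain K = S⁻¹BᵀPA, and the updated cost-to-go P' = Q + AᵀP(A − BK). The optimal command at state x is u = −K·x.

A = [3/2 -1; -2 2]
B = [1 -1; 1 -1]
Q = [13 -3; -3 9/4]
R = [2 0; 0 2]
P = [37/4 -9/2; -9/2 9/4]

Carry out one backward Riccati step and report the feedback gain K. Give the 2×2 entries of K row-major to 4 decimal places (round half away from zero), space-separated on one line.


1.6607 -1.3214 -1.6607 1.3214

BᵀP = [4.7500 -2.2500; -4.7500 2.2500]
S = R + BᵀPB = [2 0; 0 2] + [2.5000 -2.5000; -2.5000 2.5000] = [4.5000 -2.5000; -2.5000 4.5000]
BᵀPA = [11.6250 -9.2500; -11.6250 9.2500]
K = S⁻¹·BᵀPA = [1.6607 -1.3214; -1.6607 1.3214]
A−BK = [-1.8214 1.6429; -5.3214 4.6429]
AᵀP(A−BK) = [18.2009 -14.6518; -14.6518 11.8036]
P' = Q + AᵀP(A−BK) = [31.2009 -17.6518; -17.6518 14.0536]
tr(P') = 45.2545


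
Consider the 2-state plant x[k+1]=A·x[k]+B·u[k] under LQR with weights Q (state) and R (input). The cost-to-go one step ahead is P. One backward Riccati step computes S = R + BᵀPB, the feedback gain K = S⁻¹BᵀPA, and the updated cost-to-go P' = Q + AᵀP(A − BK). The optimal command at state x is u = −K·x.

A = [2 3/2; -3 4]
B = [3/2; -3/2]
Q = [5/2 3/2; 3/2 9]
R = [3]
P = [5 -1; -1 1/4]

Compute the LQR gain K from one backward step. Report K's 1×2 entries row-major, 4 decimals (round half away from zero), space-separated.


BᵀP = [9.0000 -1.8750]
S = R + BᵀPB = [3] + [16.3125] = [19.3125]
BᵀPA = [23.6250 6.0000]
K = S⁻¹·BᵀPA = [1.2233 0.3107]
A−BK = [0.1650 1.0340; -1.1650 4.4660]
AᵀP(A−BK) = [5.3495 1.1602; 1.1602 1.3859]
P' = Q + AᵀP(A−BK) = [7.8495 2.6602; 2.6602 10.3859]
tr(P') = 18.2354

1.2233 0.3107


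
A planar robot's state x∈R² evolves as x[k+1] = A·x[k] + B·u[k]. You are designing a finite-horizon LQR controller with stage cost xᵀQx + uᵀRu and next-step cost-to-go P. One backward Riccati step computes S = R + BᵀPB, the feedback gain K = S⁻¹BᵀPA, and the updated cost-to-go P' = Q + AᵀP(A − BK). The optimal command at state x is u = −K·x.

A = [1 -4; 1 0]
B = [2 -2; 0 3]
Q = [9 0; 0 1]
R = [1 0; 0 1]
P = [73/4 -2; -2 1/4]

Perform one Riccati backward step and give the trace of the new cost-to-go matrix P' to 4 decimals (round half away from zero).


12.0869

BᵀP = [36.5000 -4.0000; -42.5000 4.7500]
S = R + BᵀPB = [1 0; 0 1] + [73.0000 -85.0000; -85.0000 99.2500] = [74.0000 -85.0000; -85.0000 100.2500]
BᵀPA = [32.5000 -146.0000; -37.7500 170.0000]
K = S⁻¹·BᵀPA = [0.2552 -0.9638; -0.1602 0.8786]
A−BK = [0.1693 -0.3152; 1.4806 -2.6357]
AᵀP(A−BK) = [0.1592 -0.5103; -0.5103 1.9276]
P' = Q + AᵀP(A−BK) = [9.1592 -0.5103; -0.5103 2.9276]
tr(P') = 12.0869


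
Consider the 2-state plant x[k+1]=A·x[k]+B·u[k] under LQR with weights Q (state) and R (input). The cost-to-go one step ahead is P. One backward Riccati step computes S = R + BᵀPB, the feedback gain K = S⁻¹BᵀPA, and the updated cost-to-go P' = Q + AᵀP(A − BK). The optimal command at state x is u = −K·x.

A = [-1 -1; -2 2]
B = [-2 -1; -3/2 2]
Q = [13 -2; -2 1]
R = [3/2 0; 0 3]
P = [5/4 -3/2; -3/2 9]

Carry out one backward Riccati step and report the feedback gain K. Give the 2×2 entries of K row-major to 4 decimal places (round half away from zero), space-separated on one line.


BᵀP = [-0.2500 -10.5000; -4.2500 19.5000]
S = R + BᵀPB = [3/2 0; 0 3] + [16.2500 -20.7500; -20.7500 43.2500] = [17.7500 -20.7500; -20.7500 46.2500]
BᵀPA = [21.2500 -20.7500; -34.7500 43.2500]
K = S⁻¹·BᵀPA = [0.6705 -0.1595; -0.4505 0.8636]
A−BK = [-0.1095 -0.4553; -0.0932 0.0336]
AᵀP(A−BK) = [1.3458 -1.3516; -1.3516 2.5908]
P' = Q + AᵀP(A−BK) = [14.3458 -3.3516; -3.3516 3.5908]
tr(P') = 17.9366

0.6705 -0.1595 -0.4505 0.8636


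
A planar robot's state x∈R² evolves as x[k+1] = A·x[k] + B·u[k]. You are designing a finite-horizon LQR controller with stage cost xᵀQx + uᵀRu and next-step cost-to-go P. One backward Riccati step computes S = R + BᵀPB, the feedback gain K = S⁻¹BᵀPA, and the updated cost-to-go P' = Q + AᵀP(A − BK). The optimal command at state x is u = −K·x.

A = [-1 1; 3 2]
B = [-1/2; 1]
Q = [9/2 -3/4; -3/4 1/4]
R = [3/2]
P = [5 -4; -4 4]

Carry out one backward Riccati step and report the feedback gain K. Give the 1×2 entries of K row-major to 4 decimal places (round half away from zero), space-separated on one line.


BᵀP = [-6.5000 6.0000]
S = R + BᵀPB = [3/2] + [9.2500] = [10.7500]
BᵀPA = [24.5000 5.5000]
K = S⁻¹·BᵀPA = [2.2791 0.5116]
A−BK = [0.1395 1.2558; 0.7209 1.4884]
AᵀP(A−BK) = [9.1628 2.4651; 2.4651 2.1860]
P' = Q + AᵀP(A−BK) = [13.6628 1.7151; 1.7151 2.4360]
tr(P') = 16.0988

2.2791 0.5116


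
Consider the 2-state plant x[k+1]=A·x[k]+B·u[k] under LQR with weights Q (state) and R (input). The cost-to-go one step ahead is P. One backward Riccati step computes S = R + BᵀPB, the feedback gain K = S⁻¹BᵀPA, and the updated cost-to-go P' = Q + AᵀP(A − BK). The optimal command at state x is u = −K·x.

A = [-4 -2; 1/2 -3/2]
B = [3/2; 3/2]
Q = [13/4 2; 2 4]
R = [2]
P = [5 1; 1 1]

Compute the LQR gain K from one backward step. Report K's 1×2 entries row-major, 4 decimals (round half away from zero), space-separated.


-1.7250 -1.1250

BᵀP = [9.0000 3.0000]
S = R + BᵀPB = [2] + [18.0000] = [20.0000]
BᵀPA = [-34.5000 -22.5000]
K = S⁻¹·BᵀPA = [-1.7250 -1.1250]
A−BK = [-1.4125 -0.3125; 3.0875 0.1875]
AᵀP(A−BK) = [16.7375 5.4375; 5.4375 2.9375]
P' = Q + AᵀP(A−BK) = [19.9875 7.4375; 7.4375 6.9375]
tr(P') = 26.9250


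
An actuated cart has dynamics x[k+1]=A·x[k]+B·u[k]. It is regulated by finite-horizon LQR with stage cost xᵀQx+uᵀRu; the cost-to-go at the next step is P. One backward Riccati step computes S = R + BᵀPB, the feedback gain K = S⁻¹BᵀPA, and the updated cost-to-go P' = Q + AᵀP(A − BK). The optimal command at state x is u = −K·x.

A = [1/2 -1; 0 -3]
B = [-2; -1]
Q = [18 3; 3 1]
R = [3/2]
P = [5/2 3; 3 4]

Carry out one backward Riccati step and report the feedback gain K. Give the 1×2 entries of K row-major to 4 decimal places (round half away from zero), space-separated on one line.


-0.1455 1.3818

BᵀP = [-8.0000 -10.0000]
S = R + BᵀPB = [3/2] + [26.0000] = [27.5000]
BᵀPA = [-4.0000 38.0000]
K = S⁻¹·BᵀPA = [-0.1455 1.3818]
A−BK = [0.2091 1.7636; -0.1455 -1.6182]
AᵀP(A−BK) = [0.0432 -0.2227; -0.2227 3.9909]
P' = Q + AᵀP(A−BK) = [18.0432 2.7773; 2.7773 4.9909]
tr(P') = 23.0341


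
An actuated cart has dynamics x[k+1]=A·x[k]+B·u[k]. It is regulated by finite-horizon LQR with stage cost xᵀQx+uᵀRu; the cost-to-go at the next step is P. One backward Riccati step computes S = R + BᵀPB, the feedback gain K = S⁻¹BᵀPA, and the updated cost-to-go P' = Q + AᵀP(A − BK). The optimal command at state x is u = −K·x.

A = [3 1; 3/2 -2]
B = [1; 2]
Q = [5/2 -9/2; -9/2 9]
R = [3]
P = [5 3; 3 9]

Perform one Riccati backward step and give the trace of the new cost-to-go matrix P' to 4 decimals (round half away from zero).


41.2991

BᵀP = [11.0000 21.0000]
S = R + BᵀPB = [3] + [53.0000] = [56.0000]
BᵀPA = [64.5000 -31.0000]
K = S⁻¹·BᵀPA = [1.1518 -0.5536]
A−BK = [1.8482 1.5536; -0.8036 -0.8929]
AᵀP(A−BK) = [17.9598 10.2054; 10.2054 11.8393]
P' = Q + AᵀP(A−BK) = [20.4598 5.7054; 5.7054 20.8393]
tr(P') = 41.2991


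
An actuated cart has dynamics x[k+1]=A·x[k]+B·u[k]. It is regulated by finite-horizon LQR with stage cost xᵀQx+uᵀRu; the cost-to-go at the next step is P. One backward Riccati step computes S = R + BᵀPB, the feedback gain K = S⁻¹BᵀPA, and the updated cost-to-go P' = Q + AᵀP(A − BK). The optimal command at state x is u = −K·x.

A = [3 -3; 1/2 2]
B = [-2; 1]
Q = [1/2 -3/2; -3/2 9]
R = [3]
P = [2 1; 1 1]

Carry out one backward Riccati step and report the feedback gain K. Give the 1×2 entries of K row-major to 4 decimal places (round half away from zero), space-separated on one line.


-1.1875 0.8750

BᵀP = [-3.0000 -1.0000]
S = R + BᵀPB = [3] + [5.0000] = [8.0000]
BᵀPA = [-9.5000 7.0000]
K = S⁻¹·BᵀPA = [-1.1875 0.8750]
A−BK = [0.6250 -1.2500; 1.6875 1.1250]
AᵀP(A−BK) = [9.9688 -4.1875; -4.1875 3.8750]
P' = Q + AᵀP(A−BK) = [10.4688 -5.6875; -5.6875 12.8750]
tr(P') = 23.3438


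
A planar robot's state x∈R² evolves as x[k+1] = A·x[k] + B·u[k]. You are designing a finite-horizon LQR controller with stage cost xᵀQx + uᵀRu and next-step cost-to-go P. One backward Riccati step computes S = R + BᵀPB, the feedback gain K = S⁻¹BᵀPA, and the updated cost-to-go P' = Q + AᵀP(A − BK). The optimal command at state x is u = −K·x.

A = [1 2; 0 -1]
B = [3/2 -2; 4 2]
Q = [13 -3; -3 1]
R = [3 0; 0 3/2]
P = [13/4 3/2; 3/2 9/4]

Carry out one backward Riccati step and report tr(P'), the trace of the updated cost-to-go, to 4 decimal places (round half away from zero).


15.3323

BᵀP = [10.8750 11.2500; -3.5000 1.5000]
S = R + BᵀPB = [3 0; 0 3/2] + [61.3125 0.7500; 0.7500 10.0000] = [64.3125 0.7500; 0.7500 11.5000]
BᵀPA = [10.8750 10.5000; -3.5000 -8.5000]
K = S⁻¹·BᵀPA = [0.1728 0.1720; -0.3156 -0.7503]
A−BK = [0.1096 0.2413; -0.0599 -0.1874]
AᵀP(A−BK) = [0.2664 0.5031; 0.5031 1.0659]
P' = Q + AᵀP(A−BK) = [13.2664 -2.4969; -2.4969 2.0659]
tr(P') = 15.3323


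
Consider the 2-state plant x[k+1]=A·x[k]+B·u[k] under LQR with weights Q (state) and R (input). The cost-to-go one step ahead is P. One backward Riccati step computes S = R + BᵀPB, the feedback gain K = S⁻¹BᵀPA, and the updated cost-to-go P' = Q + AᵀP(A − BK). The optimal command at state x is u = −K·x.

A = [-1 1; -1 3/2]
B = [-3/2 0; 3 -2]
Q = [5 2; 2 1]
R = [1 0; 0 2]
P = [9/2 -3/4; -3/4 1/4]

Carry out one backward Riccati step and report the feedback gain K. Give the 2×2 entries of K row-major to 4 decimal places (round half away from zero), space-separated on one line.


BᵀP = [-9.0000 1.8750; 1.5000 -0.5000]
S = R + BᵀPB = [1 0; 0 2] + [19.1250 -3.7500; -3.7500 1.0000] = [20.1250 -3.7500; -3.7500 3.0000]
BᵀPA = [7.1250 -6.1875; -1.0000 0.7500]
K = S⁻¹·BᵀPA = [0.3806 -0.3401; 0.1424 -0.1751]
A−BK = [-0.4291 0.4899; -1.8570 2.1700]
AᵀP(A−BK) = [0.6808 -0.7520; -0.7520 0.8396]
P' = Q + AᵀP(A−BK) = [5.6808 1.2480; 1.2480 1.8396]
tr(P') = 7.5204

0.3806 -0.3401 0.1424 -0.1751


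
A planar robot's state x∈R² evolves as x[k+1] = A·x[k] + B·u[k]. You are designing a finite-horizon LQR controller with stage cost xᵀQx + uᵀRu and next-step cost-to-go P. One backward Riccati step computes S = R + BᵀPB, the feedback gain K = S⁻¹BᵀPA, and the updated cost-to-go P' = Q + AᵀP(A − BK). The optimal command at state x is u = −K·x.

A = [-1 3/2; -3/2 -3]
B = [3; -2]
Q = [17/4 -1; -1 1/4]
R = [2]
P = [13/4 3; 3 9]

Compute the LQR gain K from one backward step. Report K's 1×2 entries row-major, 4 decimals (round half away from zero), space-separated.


0.3120 1.0440

BᵀP = [3.7500 -9.0000]
S = R + BᵀPB = [2] + [29.2500] = [31.2500]
BᵀPA = [9.7500 32.6250]
K = S⁻¹·BᵀPA = [0.3120 1.0440]
A−BK = [-1.9360 -1.6320; -0.8760 -0.9120]
AᵀP(A−BK) = [29.4580 27.6960; 27.6960 27.2520]
P' = Q + AᵀP(A−BK) = [33.7080 26.6960; 26.6960 27.5020]
tr(P') = 61.2100


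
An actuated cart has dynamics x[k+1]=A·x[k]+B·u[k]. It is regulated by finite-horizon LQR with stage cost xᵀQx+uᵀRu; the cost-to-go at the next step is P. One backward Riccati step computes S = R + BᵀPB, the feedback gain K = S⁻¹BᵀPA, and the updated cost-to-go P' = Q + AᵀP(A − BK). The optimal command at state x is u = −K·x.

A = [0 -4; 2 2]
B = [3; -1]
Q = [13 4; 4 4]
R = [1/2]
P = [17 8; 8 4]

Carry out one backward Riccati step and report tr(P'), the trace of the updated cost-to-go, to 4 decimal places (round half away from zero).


19.2648

BᵀP = [43.0000 20.0000]
S = R + BᵀPB = [1/2] + [109.0000] = [109.5000]
BᵀPA = [40.0000 -132.0000]
K = S⁻¹·BᵀPA = [0.3653 -1.2055]
A−BK = [-1.0959 -0.3836; 2.3653 0.7945]
AᵀP(A−BK) = [1.3881 0.2192; 0.2192 0.8767]
P' = Q + AᵀP(A−BK) = [14.3881 4.2192; 4.2192 4.8767]
tr(P') = 19.2648


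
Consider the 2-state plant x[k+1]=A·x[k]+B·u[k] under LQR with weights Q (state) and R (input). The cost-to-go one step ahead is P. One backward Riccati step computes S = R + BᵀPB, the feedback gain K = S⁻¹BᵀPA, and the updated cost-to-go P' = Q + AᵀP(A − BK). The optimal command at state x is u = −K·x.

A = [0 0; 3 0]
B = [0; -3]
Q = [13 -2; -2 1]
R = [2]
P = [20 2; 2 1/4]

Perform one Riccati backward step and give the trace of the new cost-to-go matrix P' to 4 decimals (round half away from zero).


15.0588

BᵀP = [-6.0000 -0.7500]
S = R + BᵀPB = [2] + [2.2500] = [4.2500]
BᵀPA = [-2.2500 0.0000]
K = S⁻¹·BᵀPA = [-0.5294 0.0000]
A−BK = [0.0000 0.0000; 1.4118 0.0000]
AᵀP(A−BK) = [1.0588 0.0000; 0.0000 0.0000]
P' = Q + AᵀP(A−BK) = [14.0588 -2.0000; -2.0000 1.0000]
tr(P') = 15.0588


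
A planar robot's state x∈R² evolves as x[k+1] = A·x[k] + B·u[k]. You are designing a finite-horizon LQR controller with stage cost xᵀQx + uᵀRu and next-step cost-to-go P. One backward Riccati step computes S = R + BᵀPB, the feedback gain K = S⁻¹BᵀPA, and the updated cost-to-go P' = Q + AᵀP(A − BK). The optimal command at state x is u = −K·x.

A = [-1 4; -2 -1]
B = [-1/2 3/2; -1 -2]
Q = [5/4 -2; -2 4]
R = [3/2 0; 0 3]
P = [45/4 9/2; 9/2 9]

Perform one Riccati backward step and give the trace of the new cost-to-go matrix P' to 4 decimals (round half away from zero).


BᵀP = [-10.1250 -11.2500; 7.8750 -11.2500]
S = R + BᵀPB = [3/2 0; 0 3] + [16.3125 7.3125; 7.3125 34.3125] = [17.8125 7.3125; 7.3125 37.3125]
BᵀPA = [32.6250 -29.2500; 14.6250 42.7500]
K = S⁻¹·BᵀPA = [1.8168 -2.2973; 0.0359 1.5960]
A−BK = [-0.1454 0.4574; -0.1114 -0.1054]
AᵀP(A−BK) = [5.4505 -6.8919; -6.8919 17.5775]
P' = Q + AᵀP(A−BK) = [6.7005 -8.8919; -8.8919 21.5775]
tr(P') = 28.2781

28.2781


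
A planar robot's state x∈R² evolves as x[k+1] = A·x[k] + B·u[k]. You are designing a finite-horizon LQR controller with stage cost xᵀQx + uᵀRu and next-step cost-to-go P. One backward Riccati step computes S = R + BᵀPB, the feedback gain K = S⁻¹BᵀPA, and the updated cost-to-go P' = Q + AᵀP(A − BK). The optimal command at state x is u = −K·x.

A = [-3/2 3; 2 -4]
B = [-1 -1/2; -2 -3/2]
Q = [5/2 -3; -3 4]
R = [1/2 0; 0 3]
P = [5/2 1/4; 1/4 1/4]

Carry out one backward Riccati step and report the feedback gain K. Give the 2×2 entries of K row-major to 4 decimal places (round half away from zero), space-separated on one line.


0.6227 -1.2453 -0.0432 0.0864

BᵀP = [-3.0000 -0.7500; -1.6250 -0.5000]
S = R + BᵀPB = [1/2 0; 0 3] + [4.5000 2.6250; 2.6250 1.5625] = [5.0000 2.6250; 2.6250 4.5625]
BᵀPA = [3.0000 -6.0000; 1.4375 -2.8750]
K = S⁻¹·BᵀPA = [0.6227 -1.2453; -0.0432 0.0864]
A−BK = [-0.8989 1.7978; 3.1806 -6.3611]
AᵀP(A−BK) = [3.3191 -6.6381; -6.6381 13.2763]
P' = Q + AᵀP(A−BK) = [5.8191 -9.6381; -9.6381 17.2763]
tr(P') = 23.0953


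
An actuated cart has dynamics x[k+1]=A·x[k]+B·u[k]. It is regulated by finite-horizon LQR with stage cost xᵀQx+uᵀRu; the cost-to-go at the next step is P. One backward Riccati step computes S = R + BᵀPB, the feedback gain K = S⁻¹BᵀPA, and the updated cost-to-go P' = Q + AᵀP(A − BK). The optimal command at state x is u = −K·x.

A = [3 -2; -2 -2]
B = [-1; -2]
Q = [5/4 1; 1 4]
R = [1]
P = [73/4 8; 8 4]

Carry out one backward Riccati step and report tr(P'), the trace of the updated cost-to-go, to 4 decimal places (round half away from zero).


17.8783

BᵀP = [-34.2500 -16.0000]
S = R + BᵀPB = [1] + [66.2500] = [67.2500]
BᵀPA = [-70.7500 100.5000]
K = S⁻¹·BᵀPA = [-1.0520 1.4944]
A−BK = [1.9480 -0.5056; -4.1041 0.9888]
AᵀP(A−BK) = [9.8178 -3.7695; -3.7695 2.8104]
P' = Q + AᵀP(A−BK) = [11.0678 -2.7695; -2.7695 6.8104]
tr(P') = 17.8783


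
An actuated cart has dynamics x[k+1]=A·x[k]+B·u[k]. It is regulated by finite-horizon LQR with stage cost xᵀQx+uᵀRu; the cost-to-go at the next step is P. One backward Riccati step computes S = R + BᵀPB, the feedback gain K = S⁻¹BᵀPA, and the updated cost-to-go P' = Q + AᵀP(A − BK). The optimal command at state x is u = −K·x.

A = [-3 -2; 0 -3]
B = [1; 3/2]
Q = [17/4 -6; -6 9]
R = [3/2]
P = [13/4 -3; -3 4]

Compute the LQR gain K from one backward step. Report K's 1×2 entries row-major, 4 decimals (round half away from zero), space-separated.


0.7895 -1.3684

BᵀP = [-1.2500 3.0000]
S = R + BᵀPB = [3/2] + [3.2500] = [4.7500]
BᵀPA = [3.7500 -6.5000]
K = S⁻¹·BᵀPA = [0.7895 -1.3684]
A−BK = [-3.7895 -0.6316; -1.1842 -0.9474]
AᵀP(A−BK) = [26.2895 -2.3684; -2.3684 4.1053]
P' = Q + AᵀP(A−BK) = [30.5395 -8.3684; -8.3684 13.1053]
tr(P') = 43.6447


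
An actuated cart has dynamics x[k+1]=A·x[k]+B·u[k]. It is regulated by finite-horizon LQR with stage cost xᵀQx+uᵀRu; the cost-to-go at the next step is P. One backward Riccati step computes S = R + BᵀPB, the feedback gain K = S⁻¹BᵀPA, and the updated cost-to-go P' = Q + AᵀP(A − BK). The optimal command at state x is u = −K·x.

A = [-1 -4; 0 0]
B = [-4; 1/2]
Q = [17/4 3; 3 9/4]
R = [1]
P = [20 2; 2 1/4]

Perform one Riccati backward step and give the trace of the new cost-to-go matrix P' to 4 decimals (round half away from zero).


7.5996

BᵀP = [-79.0000 -7.8750]
S = R + BᵀPB = [1] + [312.0625] = [313.0625]
BᵀPA = [79.0000 316.0000]
K = S⁻¹·BᵀPA = [0.2523 1.0094]
A−BK = [0.0094 0.0375; -0.1262 -0.5047]
AᵀP(A−BK) = [0.0647 0.2587; 0.2587 1.0349]
P' = Q + AᵀP(A−BK) = [4.3147 3.2587; 3.2587 3.2849]
tr(P') = 7.5996


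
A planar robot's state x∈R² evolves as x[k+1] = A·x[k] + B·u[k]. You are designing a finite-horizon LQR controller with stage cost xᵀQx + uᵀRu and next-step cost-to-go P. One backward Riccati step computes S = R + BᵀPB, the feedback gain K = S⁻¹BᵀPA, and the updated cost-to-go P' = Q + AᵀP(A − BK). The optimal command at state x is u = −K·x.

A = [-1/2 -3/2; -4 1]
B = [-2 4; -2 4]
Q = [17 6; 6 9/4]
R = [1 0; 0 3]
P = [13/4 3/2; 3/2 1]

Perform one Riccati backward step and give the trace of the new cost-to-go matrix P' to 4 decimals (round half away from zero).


22.1523

BᵀP = [-9.5000 -5.0000; 19.0000 10.0000]
S = R + BᵀPB = [1 0; 0 3] + [29.0000 -58.0000; -58.0000 116.0000] = [30.0000 -58.0000; -58.0000 119.0000]
BᵀPA = [24.7500 9.2500; -49.5000 -18.5000]
K = S⁻¹·BᵀPA = [0.3604 0.1347; -0.2403 -0.0898]
A−BK = [1.1820 -0.8714; -2.3180 1.6286]
AᵀP(A−BK) = [1.9973 -1.0919; -1.0919 0.9050]
P' = Q + AᵀP(A−BK) = [18.9973 4.9081; 4.9081 3.1550]
tr(P') = 22.1523


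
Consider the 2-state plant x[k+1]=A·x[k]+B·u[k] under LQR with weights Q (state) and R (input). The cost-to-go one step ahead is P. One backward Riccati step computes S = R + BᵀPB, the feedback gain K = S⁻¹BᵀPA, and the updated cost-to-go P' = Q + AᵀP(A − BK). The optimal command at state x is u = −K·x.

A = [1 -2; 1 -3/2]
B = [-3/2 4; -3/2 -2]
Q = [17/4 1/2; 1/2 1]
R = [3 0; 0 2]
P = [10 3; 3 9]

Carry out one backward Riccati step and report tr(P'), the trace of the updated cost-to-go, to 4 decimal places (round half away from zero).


BᵀP = [-19.5000 -18.0000; 34.0000 -6.0000]
S = R + BᵀPB = [3 0; 0 2] + [56.2500 -42.0000; -42.0000 148.0000] = [59.2500 -42.0000; -42.0000 150.0000]
BᵀPA = [-37.5000 66.0000; 28.0000 -59.0000]
K = S⁻¹·BᵀPA = [-0.6246 1.0419; 0.0118 -0.1016]
A−BK = [0.0160 -0.0307; 0.0868 -0.1403]
AᵀP(A−BK) = [1.2491 -2.0838; -2.0838 3.4899]
P' = Q + AᵀP(A−BK) = [5.4991 -1.5838; -1.5838 4.4899]
tr(P') = 9.9891

9.9891


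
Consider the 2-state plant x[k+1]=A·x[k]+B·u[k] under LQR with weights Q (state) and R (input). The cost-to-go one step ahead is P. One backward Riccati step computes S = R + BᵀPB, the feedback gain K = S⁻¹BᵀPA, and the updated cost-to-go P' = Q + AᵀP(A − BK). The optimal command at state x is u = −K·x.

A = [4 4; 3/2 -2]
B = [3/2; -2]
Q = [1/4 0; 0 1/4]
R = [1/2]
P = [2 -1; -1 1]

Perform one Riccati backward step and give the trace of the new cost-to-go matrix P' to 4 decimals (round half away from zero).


BᵀP = [5.0000 -3.5000]
S = R + BᵀPB = [1/2] + [14.5000] = [15.0000]
BᵀPA = [14.7500 27.0000]
K = S⁻¹·BᵀPA = [0.9833 1.8000]
A−BK = [2.5250 1.3000; 3.4667 1.6000]
AᵀP(A−BK) = [7.7458 4.4500; 4.4500 3.4000]
P' = Q + AᵀP(A−BK) = [7.9958 4.4500; 4.4500 3.6500]
tr(P') = 11.6458

11.6458


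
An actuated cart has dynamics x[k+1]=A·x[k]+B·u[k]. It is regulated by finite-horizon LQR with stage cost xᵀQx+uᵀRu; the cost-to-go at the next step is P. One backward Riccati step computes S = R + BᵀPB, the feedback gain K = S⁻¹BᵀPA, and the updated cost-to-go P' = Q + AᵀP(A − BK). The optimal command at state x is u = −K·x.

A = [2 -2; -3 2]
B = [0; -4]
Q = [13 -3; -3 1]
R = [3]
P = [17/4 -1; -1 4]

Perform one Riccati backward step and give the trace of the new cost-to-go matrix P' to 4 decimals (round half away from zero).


BᵀP = [4.0000 -16.0000]
S = R + BᵀPB = [3] + [64.0000] = [67.0000]
BᵀPA = [56.0000 -40.0000]
K = S⁻¹·BᵀPA = [0.8358 -0.5970]
A−BK = [2.0000 -2.0000; 0.3433 -0.3881]
AᵀP(A−BK) = [18.1940 -17.5672; -17.5672 17.1194]
P' = Q + AᵀP(A−BK) = [31.1940 -20.5672; -20.5672 18.1194]
tr(P') = 49.3134

49.3134


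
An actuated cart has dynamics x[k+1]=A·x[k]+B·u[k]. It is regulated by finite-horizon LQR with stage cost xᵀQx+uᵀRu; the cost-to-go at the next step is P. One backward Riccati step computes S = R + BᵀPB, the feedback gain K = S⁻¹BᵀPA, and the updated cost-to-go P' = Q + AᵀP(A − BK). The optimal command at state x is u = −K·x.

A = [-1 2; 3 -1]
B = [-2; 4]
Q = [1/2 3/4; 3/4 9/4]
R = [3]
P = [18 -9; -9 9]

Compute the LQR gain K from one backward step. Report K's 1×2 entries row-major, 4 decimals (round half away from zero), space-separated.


0.6446 -0.5455

BᵀP = [-72.0000 54.0000]
S = R + BᵀPB = [3] + [360.0000] = [363.0000]
BᵀPA = [234.0000 -198.0000]
K = S⁻¹·BᵀPA = [0.6446 -0.5455]
A−BK = [0.2893 0.9091; 0.4215 1.1818]
AᵀP(A−BK) = [2.1570 1.6364; 1.6364 9.0000]
P' = Q + AᵀP(A−BK) = [2.6570 2.3864; 2.3864 11.2500]
tr(P') = 13.9070


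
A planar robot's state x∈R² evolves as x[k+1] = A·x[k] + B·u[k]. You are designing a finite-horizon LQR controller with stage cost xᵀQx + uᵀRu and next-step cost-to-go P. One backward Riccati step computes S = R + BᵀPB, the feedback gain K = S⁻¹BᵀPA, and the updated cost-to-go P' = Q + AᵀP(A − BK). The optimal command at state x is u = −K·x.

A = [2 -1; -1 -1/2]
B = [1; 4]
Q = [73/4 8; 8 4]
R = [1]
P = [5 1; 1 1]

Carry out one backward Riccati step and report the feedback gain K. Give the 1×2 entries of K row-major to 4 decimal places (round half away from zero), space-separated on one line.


0.4333 -0.3833

BᵀP = [9.0000 5.0000]
S = R + BᵀPB = [1] + [29.0000] = [30.0000]
BᵀPA = [13.0000 -11.5000]
K = S⁻¹·BᵀPA = [0.4333 -0.3833]
A−BK = [1.5667 -0.6167; -2.7333 1.0333]
AᵀP(A−BK) = [11.3667 -4.5167; -4.5167 1.8417]
P' = Q + AᵀP(A−BK) = [29.6167 3.4833; 3.4833 5.8417]
tr(P') = 35.4583


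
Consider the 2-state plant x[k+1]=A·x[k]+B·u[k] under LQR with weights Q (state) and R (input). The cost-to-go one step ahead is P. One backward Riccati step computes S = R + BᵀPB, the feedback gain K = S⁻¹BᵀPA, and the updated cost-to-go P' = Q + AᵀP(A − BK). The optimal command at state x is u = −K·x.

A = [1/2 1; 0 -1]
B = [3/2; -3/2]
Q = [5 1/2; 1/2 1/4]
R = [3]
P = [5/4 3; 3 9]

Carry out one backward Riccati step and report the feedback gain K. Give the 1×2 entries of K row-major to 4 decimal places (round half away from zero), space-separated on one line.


BᵀP = [-2.6250 -9.0000]
S = R + BᵀPB = [3] + [9.5625] = [12.5625]
BᵀPA = [-1.3125 6.3750]
K = S⁻¹·BᵀPA = [-0.1045 0.5075]
A−BK = [0.6567 0.2388; -0.1567 -0.2388]
AᵀP(A−BK) = [0.1754 -0.2090; -0.2090 1.0149]
P' = Q + AᵀP(A−BK) = [5.1754 0.2910; 0.2910 1.2649]
tr(P') = 6.4403

-0.1045 0.5075


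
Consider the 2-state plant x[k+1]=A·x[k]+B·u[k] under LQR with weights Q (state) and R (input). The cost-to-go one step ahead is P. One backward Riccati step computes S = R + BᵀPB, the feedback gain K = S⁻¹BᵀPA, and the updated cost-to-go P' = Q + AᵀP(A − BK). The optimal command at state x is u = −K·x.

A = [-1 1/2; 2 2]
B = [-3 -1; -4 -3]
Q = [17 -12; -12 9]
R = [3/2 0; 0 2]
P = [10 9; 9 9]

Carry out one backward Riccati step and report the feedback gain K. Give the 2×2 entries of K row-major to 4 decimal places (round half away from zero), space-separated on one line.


BᵀP = [-66.0000 -63.0000; -37.0000 -36.0000]
S = R + BᵀPB = [3/2 0; 0 2] + [450.0000 255.0000; 255.0000 145.0000] = [451.5000 255.0000; 255.0000 147.0000]
BᵀPA = [-60.0000 -159.0000; -35.0000 -90.5000]
K = S⁻¹·BᵀPA = [0.0780 -0.2196; -0.3735 -0.2347]
A−BK = [-1.1394 -0.3935; 1.1918 0.4175]
AᵀP(A−BK) = [1.6109 0.6093; 0.6093 0.3425]
P' = Q + AᵀP(A−BK) = [18.6109 -11.3907; -11.3907 9.3425]
tr(P') = 27.9535

0.0780 -0.2196 -0.3735 -0.2347


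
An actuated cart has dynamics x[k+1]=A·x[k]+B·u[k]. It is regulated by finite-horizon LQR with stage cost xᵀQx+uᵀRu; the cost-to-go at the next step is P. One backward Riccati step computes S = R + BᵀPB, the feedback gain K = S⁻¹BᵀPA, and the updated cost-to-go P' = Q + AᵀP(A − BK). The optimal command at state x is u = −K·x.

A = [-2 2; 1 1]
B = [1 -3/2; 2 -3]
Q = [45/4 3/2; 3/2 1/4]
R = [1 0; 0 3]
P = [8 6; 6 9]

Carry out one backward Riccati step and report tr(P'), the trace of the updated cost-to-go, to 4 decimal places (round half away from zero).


30.0333

BᵀP = [20.0000 24.0000; -30.0000 -36.0000]
S = R + BᵀPB = [1 0; 0 3] + [68.0000 -102.0000; -102.0000 153.0000] = [69.0000 -102.0000; -102.0000 156.0000]
BᵀPA = [-16.0000 64.0000; 24.0000 -96.0000]
K = S⁻¹·BᵀPA = [-0.1333 0.5333; 0.0667 -0.2667]
A−BK = [-1.7667 1.0667; 1.4667 -0.8667]
AᵀP(A−BK) = [13.2667 -8.0667; -8.0667 5.2667]
P' = Q + AᵀP(A−BK) = [24.5167 -6.5667; -6.5667 5.5167]
tr(P') = 30.0333


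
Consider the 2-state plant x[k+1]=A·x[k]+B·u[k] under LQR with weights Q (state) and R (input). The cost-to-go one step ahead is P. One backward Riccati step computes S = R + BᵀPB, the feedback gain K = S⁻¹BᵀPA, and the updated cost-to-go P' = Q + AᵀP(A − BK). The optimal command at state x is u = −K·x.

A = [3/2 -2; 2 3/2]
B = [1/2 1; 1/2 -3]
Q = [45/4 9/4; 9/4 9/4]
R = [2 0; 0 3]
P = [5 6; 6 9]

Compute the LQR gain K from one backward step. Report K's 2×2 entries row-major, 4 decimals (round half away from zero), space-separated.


1.1563 -0.4969 -0.7895 -0.2632

BᵀP = [5.5000 7.5000; -13.0000 -21.0000]
S = R + BᵀPB = [2 0; 0 3] + [6.5000 -17.0000; -17.0000 50.0000] = [8.5000 -17.0000; -17.0000 53.0000]
BᵀPA = [23.2500 0.2500; -61.5000 -5.5000]
K = S⁻¹·BᵀPA = [1.1563 -0.4969; -0.7895 -0.2632]
A−BK = [1.7113 -1.4884; -0.9466 0.9590]
AᵀP(A−BK) = [7.8123 -3.1312; -3.1312 2.9269]
P' = Q + AᵀP(A−BK) = [19.0623 -0.8812; -0.8812 5.1769]
tr(P') = 24.2392


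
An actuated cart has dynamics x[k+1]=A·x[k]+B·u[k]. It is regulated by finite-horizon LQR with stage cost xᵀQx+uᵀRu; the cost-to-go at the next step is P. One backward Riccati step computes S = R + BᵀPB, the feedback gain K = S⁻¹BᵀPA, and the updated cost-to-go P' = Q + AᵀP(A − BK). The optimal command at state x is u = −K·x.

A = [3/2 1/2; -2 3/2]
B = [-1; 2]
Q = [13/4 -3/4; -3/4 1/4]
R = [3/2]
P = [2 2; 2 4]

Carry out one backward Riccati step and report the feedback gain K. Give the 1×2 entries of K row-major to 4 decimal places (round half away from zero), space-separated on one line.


BᵀP = [2.0000 6.0000]
S = R + BᵀPB = [3/2] + [10.0000] = [11.5000]
BᵀPA = [-9.0000 10.0000]
K = S⁻¹·BᵀPA = [-0.7826 0.8696]
A−BK = [0.7174 1.3696; -0.4348 -0.2391]
AᵀP(A−BK) = [1.4565 -0.1739; -0.1739 3.8043]
P' = Q + AᵀP(A−BK) = [4.7065 -0.9239; -0.9239 4.0543]
tr(P') = 8.7609

-0.7826 0.8696


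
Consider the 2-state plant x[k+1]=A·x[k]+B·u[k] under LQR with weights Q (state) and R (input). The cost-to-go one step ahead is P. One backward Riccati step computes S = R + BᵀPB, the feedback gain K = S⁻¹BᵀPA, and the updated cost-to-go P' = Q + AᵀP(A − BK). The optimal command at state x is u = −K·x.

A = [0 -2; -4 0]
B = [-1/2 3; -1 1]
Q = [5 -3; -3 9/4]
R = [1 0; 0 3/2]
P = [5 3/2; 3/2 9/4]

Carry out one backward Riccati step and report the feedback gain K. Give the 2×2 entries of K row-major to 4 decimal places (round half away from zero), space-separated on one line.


BᵀP = [-4.0000 -3.0000; 16.5000 6.7500]
S = R + BᵀPB = [1 0; 0 3/2] + [5.0000 -15.0000; -15.0000 56.2500] = [6.0000 -15.0000; -15.0000 57.7500]
BᵀPA = [12.0000 8.0000; -27.0000 -33.0000]
K = S⁻¹·BᵀPA = [2.3704 -0.2716; 0.1481 -0.6420]
A−BK = [0.7407 -0.2099; -1.7778 0.3704]
AᵀP(A−BK) = [11.5556 -2.0741; -2.0741 0.9877]
P' = Q + AᵀP(A−BK) = [16.5556 -5.0741; -5.0741 3.2377]
tr(P') = 19.7932

2.3704 -0.2716 0.1481 -0.6420


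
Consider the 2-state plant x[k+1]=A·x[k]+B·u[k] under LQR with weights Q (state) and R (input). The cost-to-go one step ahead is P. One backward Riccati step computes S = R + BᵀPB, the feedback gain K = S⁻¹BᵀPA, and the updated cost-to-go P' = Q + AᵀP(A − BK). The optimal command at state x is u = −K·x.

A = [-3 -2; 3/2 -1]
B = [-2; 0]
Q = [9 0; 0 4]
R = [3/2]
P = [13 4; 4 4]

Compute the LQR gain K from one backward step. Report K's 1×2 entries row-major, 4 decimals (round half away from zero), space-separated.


1.2336 1.1215

BᵀP = [-26.0000 -8.0000]
S = R + BᵀPB = [3/2] + [52.0000] = [53.5000]
BᵀPA = [66.0000 60.0000]
K = S⁻¹·BᵀPA = [1.2336 1.1215]
A−BK = [-0.5327 0.2430; 1.5000 -1.0000]
AᵀP(A−BK) = [8.5794 -2.0187; -2.0187 4.7103]
P' = Q + AᵀP(A−BK) = [17.5794 -2.0187; -2.0187 8.7103]
tr(P') = 26.2897


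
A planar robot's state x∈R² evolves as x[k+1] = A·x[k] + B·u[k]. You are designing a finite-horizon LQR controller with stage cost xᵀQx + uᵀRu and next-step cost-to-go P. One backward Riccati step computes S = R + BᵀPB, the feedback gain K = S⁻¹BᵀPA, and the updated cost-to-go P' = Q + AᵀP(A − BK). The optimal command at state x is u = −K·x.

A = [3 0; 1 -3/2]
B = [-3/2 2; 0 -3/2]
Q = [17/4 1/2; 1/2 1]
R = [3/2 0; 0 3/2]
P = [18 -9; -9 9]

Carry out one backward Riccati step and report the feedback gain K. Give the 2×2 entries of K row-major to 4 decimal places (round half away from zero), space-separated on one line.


BᵀP = [-27.0000 13.5000; 49.5000 -31.5000]
S = R + BᵀPB = [3/2 0; 0 3/2] + [40.5000 -74.2500; -74.2500 146.2500] = [42.0000 -74.2500; -74.2500 147.7500]
BᵀPA = [-67.5000 -20.2500; 117.0000 47.2500]
K = S⁻¹·BᵀPA = [-1.8570 0.7457; -0.1413 0.6946]
A−BK = [0.4972 -0.2705; 0.7880 -0.4582]
AᵀP(A−BK) = [8.1885 -3.9261; -3.9261 2.5333]
P' = Q + AᵀP(A−BK) = [12.4385 -3.4261; -3.4261 3.5333]
tr(P') = 15.9718

-1.8570 0.7457 -0.1413 0.6946
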